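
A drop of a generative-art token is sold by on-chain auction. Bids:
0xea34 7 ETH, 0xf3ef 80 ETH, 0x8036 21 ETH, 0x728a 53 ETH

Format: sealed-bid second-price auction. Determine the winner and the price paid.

Sorting bids: 80 (0xf3ef) > 53 (0x728a) > 21 (0x8036) > 7 (0xea34)
0xf3ef is highest; pays the second-highest bid, 53 ETH.

0xf3ef pays 53 ETH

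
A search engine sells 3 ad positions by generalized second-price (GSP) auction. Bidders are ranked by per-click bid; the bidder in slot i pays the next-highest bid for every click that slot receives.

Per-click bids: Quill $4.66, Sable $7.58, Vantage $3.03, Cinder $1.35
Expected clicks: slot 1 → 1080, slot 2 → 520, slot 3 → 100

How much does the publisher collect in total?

Total revenue: $6743.40

Sorting advertisers: $7.58 (Sable) > $4.66 (Quill) > $3.03 (Vantage) > $1.35 (Cinder)
Slot 1: Sable pays $4.66 × 1080 = $5032.80
Slot 2: Quill pays $3.03 × 520 = $1575.60
Slot 3: Vantage pays $1.35 × 100 = $135.00
Total = $6743.40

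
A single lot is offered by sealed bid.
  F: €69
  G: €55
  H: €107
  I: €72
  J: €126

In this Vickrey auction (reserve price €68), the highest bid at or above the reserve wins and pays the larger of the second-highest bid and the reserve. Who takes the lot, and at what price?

J pays €107

Sorting bids: 126 (J) > 107 (H) > 72 (I) > 69 (F) > 55 (G)
Highest eligible bid: J at €126.
max(second-highest €107, reserve €68) = €107; the reserve does not bind.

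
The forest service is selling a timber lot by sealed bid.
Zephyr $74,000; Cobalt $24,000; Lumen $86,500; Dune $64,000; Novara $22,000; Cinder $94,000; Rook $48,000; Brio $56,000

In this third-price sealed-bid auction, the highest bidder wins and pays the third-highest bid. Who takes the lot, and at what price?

Bids in order: 94,000 (Cinder) > 86,500 (Lumen) > 74,000 (Zephyr) > 64,000 (Dune) > 56,000 (Brio) > 48,000 (Rook) > …
Cinder is highest; pays the third-highest bid, $74,000.

Cinder pays $74,000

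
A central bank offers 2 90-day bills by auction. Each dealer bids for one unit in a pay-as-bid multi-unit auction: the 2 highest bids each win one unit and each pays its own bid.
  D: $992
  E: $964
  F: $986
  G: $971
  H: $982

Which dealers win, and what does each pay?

D $992, F $986

Ordering the bids: 992 (D), 986 (F), 982 (H), 971 (G), …
Top 2: D, F.
Each winner pays its own bid: D $992, F $986.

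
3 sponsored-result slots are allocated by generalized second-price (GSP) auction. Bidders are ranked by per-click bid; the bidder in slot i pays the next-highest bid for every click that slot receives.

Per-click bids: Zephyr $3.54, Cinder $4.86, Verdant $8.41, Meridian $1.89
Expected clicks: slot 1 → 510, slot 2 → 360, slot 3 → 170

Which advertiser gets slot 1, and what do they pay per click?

Ranked by bid: $8.41 (Verdant) > $4.86 (Cinder) > $3.54 (Zephyr) > $1.89 (Meridian)
Slot 1 goes to the first-ranked bidder, Verdant, who pays the next bid down: $4.86/click.

Verdant; $4.86 per click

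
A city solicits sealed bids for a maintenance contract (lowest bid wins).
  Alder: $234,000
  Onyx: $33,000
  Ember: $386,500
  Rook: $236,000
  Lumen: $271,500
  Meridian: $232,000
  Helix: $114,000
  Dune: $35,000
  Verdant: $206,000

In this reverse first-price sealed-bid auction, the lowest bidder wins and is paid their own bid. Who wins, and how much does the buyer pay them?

Bids in order: 33,000 (Onyx) < 35,000 (Dune) < 114,000 (Helix) < 206,000 (Verdant) < 232,000 (Meridian) < 234,000 (Alder) < …
First-price: Onyx is paid what they bid, $33,000.

Onyx is paid $33,000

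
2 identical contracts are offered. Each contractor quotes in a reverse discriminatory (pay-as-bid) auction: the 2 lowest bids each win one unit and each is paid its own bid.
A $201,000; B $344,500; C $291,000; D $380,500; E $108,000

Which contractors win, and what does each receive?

E $108,000, A $201,000

Bids ranked low→high: 108,000 (E), 201,000 (A), 291,000 (C), 344,500 (B), …
The 2 lowest are E, A.
Each winner is paid its own bid: E $108,000, A $201,000.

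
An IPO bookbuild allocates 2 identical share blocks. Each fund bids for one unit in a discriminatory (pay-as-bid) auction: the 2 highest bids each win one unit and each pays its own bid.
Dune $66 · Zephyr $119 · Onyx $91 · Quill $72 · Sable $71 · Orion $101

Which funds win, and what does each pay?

Zephyr $119, Orion $101

Sorting: 119 (Zephyr), 101 (Orion), 91 (Onyx), 72 (Quill), …
Top 2: Zephyr, Orion.
Each winner pays its own bid: Zephyr $119, Orion $101.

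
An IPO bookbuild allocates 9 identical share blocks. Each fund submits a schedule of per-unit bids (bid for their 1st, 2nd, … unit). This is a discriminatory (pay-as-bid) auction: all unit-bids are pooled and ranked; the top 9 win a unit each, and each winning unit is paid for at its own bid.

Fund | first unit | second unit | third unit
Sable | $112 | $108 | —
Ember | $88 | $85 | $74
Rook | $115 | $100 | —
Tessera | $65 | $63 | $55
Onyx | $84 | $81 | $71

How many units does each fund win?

Pooled unit-bids ranked (top 9): 115 (Rook-1), 112 (Sable-1), 108 (Sable-2), 100 (Rook-2), 88 (Ember-1), 85 (Ember-2), 84 (Onyx-1), 81 (Onyx-2), 74 (Ember-3)
Next rejected bid: $71 (not a price — pay-as-bid).
Allocation: Ember 3, Onyx 2, Rook 2, Sable 2.

Ember 3, Onyx 2, Rook 2, Sable 2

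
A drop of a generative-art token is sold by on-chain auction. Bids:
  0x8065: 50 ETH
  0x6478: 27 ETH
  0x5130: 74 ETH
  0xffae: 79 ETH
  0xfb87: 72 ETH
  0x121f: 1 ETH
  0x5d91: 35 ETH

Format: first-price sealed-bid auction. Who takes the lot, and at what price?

Sorting bids: 79 (0xffae) > 74 (0x5130) > 72 (0xfb87) > 50 (0x8065) > 35 (0x5d91) > 27 (0x6478) > …
0xffae has the highest bid and pays exactly that: 79 ETH.

0xffae pays 79 ETH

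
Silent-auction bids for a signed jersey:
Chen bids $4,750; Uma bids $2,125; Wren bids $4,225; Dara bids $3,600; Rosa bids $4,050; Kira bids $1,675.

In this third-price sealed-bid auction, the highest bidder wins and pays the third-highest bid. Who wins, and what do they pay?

Rule: the highest bidder wins and pays the third-highest bid.
Sorting bids: 4,750 (Chen) > 4,225 (Wren) > 4,050 (Rosa) > 3,600 (Dara) > 2,125 (Uma) > 1,675 (Kira)
Chen is highest; pays the third-highest bid, $4,050.

Chen pays $4,050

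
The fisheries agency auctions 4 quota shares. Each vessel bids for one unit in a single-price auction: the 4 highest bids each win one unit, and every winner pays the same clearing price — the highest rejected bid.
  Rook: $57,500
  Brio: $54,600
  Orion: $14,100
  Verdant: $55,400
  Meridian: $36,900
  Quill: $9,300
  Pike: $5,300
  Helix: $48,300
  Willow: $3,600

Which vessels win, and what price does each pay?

Rook, Verdant, Brio, Helix; each pays $36,900

Bids ranked high→low: 57,500 (Rook), 55,400 (Verdant), 54,600 (Brio), 48,300 (Helix), 36,900 (Meridian), 14,100 (Orion), …
The 4 highest are Rook, Verdant, Brio, Helix.
First losing bid is Meridian's $36,900, which sets the uniform price.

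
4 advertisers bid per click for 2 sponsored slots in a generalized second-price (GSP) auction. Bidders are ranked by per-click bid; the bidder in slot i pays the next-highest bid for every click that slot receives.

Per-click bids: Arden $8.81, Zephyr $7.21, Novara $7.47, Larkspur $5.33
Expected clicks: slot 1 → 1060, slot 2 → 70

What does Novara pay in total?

Novara pays $504.70

Ranked by bid: $8.81 (Arden) > $7.47 (Novara) > $7.21 (Zephyr) > …
Novara holds slot 2 → pays next bid $7.21 × 70 clicks = $504.70.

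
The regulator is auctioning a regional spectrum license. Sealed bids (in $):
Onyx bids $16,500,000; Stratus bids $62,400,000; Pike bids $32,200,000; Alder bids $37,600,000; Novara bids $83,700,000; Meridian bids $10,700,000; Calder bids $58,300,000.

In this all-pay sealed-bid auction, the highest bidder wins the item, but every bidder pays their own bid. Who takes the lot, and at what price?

Bids in order: 83,700,000 (Novara) > 62,400,000 (Stratus) > 58,300,000 (Calder) > 37,600,000 (Alder) > 32,200,000 (Pike) > 16,500,000 (Onyx) > …
Novara wins with the top bid; all bids are sunk regardless.

Novara pays $83,700,000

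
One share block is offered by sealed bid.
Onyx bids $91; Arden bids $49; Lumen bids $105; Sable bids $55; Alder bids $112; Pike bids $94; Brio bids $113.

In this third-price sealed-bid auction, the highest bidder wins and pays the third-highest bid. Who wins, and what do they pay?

Sorting bids: 113 (Brio) > 112 (Alder) > 105 (Lumen) > 94 (Pike) > 91 (Onyx) > 55 (Sable) > …
Brio wins; payment is bid #3 in the ranking = $105.

Brio pays $105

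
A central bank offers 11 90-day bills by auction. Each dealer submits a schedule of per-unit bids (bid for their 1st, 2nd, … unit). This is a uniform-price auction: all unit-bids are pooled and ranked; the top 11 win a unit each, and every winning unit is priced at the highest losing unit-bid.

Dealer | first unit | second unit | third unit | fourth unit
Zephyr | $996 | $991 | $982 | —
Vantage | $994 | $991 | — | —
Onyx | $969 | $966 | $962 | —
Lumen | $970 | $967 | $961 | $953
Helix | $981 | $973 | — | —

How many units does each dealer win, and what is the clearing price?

All unit-bids, highest first — top 11: 996 (Zephyr-1), 994 (Vantage-1), 991 (Zephyr-2), 991 (Vantage-2), 982 (Zephyr-3), 981 (Helix-1), 973 (Helix-2), 970 (Lumen-1), 969 (Onyx-1), 967 (Lumen-2), 966 (Onyx-2)
The (k+1)-th unit-bid is $962.
Allocation: Helix 2, Lumen 2, Onyx 2, Vantage 2, Zephyr 3.

Helix 2, Lumen 2, Onyx 2, Vantage 2, Zephyr 3; clearing price $962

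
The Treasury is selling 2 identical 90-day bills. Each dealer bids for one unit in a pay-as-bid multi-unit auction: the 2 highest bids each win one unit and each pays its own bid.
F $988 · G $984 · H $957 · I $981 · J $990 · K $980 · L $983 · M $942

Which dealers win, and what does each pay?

J $990, F $988

Bids ranked high→low: 990 (J), 988 (F), 984 (G), 983 (L), …
Top 2: J, F.
Each winner pays its own bid: J $990, F $988.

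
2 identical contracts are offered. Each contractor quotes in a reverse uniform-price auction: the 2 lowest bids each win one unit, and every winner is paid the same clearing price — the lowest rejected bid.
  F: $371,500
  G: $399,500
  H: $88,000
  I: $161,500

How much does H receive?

H is paid $371,500

Sorting: 88,000 (H), 161,500 (I), 371,500 (F), 399,500 (G)
Lowest 2: H, I.
Clearing price = lowest rejected bid = $371,500.
H wins → is paid $371,500.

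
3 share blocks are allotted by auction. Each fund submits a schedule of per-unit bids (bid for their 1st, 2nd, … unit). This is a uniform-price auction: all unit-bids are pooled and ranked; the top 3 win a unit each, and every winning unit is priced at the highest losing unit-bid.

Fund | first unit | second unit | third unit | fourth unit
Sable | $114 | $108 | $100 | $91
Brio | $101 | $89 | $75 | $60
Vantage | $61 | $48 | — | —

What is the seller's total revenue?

Total revenue: $300

Merging the schedules and taking the best 3: 114 (Sable-1), 108 (Sable-2), 101 (Brio-1)
The (k+1)-th unit-bid is $100.
Allocation: Brio 1, Sable 2. Every unit priced at $100.
Revenue = 3 × 100 = $300.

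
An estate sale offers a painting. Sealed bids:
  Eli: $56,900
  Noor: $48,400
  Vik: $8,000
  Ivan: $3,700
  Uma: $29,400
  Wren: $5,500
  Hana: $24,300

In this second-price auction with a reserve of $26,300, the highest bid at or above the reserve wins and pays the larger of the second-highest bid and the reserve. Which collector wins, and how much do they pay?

Bids ranked: 56,900 (Eli) > 48,400 (Noor) > 29,400 (Uma) > 24,300 (Hana) > 8,000 (Vik) > 5,500 (Wren) > …
Eli has the top bid at or above the reserve ($56,900).
Second-highest bid $48,400 exceeds the reserve $26,300 → payment $48,400.

Eli pays $48,400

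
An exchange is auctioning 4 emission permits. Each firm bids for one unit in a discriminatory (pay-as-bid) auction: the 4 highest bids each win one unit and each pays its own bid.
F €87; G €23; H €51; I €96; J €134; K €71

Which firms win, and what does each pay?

Ordering the bids: 134 (J), 96 (I), 87 (F), 71 (K), 51 (H), 23 (G)
Winners (4 units): J, I, F, K.
Each winner pays its own bid: J €134, I €96, F €87, K €71.

J €134, I €96, F €87, K €71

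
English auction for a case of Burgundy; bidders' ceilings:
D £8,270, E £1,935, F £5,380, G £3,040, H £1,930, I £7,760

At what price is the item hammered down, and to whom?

Open ascending-bid auction: the price rises until one bidder remains; the winner pays the price at which the last rival dropped out.
Sorting limits: 8,270 (D) > 7,760 (I) > 5,380 (F) > 3,040 (G) > 1,935 (E) > 1,930 (H)
Once the price passes £7,760, only D is left; the hammer falls at I's limit of £7,760.

D wins at £7,760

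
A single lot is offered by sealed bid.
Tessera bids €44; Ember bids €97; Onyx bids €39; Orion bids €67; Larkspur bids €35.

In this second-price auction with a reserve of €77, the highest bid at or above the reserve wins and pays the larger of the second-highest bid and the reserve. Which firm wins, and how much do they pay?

Bids in order: 97 (Ember) > 67 (Orion) > 44 (Tessera) > 39 (Onyx) > 35 (Larkspur)
Ember has the top bid at or above the reserve (€97).
max(second-highest €67, reserve €77) = €77.

Ember pays €77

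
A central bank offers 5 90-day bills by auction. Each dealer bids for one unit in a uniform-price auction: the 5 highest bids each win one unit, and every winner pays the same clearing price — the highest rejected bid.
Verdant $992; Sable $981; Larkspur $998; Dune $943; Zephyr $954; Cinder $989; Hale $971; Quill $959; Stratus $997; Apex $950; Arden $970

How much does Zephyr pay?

Zephyr pays $0

Ordering the bids: 998 (Larkspur), 997 (Stratus), 992 (Verdant), 989 (Cinder), 981 (Sable), 971 (Hale), 970 (Arden), …
Winners (5 units): Larkspur, Stratus, Verdant, Cinder, Sable.
Clearing price = highest rejected bid = $971.
Zephyr does not win → pays $0.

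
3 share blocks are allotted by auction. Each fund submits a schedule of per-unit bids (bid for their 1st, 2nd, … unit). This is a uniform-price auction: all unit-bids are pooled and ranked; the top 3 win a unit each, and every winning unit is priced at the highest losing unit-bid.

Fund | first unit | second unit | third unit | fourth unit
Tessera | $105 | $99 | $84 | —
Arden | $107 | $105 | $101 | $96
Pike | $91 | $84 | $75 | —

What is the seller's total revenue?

Total revenue: $303

All unit-bids, highest first — top 3: 107 (Arden-1), 105 (Tessera-1), 105 (Arden-2)
The (k+1)-th unit-bid is $101.
Allocation: Arden 2, Tessera 1. Every unit priced at $101.
Revenue = 3 × 101 = $303.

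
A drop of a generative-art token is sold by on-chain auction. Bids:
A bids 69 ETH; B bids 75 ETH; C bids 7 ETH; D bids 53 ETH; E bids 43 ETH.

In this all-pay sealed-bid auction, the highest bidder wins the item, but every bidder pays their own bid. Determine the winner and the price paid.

B pays 75 ETH

Bids ranked: 75 (B) > 69 (A) > 53 (D) > 43 (E) > 7 (C)
B is highest and takes the item; every bidder forfeits their bid.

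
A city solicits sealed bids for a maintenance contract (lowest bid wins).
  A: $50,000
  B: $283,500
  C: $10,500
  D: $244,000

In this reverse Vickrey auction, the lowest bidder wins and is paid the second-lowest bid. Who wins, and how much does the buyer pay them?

Sorting bids: 10,500 (C) < 50,000 (A) < 244,000 (D) < 283,500 (B)
C wins with the lowest bid; price is set by the runner-up at $50,000.

C is paid $50,000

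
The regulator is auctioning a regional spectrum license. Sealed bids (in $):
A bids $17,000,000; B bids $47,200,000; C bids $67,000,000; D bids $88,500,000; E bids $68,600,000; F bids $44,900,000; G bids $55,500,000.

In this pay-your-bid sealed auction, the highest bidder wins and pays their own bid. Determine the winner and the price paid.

D pays $88,500,000

Bids ranked: 88,500,000 (D) > 68,600,000 (E) > 67,000,000 (C) > 55,500,000 (G) > 47,200,000 (B) > 44,900,000 (F) > …
D has the highest bid and pays exactly that: $88,500,000.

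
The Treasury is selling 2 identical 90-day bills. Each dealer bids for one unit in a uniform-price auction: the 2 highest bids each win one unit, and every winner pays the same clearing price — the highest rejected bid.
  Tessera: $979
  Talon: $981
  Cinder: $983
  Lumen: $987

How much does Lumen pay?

Lumen pays $981

Ordering the bids: 987 (Lumen), 983 (Cinder), 981 (Talon), 979 (Tessera)
Top 2: Lumen, Cinder.
First losing bid is Talon's $981, which sets the uniform price.
Lumen wins → pays $981.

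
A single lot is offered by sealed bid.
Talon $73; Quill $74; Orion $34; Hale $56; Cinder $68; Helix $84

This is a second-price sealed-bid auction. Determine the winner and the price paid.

Helix pays $74

Bids ranked: 84 (Helix) > 74 (Quill) > 73 (Talon) > 68 (Cinder) > 56 (Hale) > 34 (Orion)
Helix is highest; pays the second-highest bid, $74.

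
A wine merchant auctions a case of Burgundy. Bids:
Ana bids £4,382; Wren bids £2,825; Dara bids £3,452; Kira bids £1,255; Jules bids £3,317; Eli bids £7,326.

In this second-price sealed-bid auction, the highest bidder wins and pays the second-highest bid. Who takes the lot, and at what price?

Eli pays £4,382

Bids ranked: 7,326 (Eli) > 4,382 (Ana) > 3,452 (Dara) > 3,317 (Jules) > 2,825 (Wren) > 1,255 (Kira)
Second-price: Eli pays Ana's bid of £4,382.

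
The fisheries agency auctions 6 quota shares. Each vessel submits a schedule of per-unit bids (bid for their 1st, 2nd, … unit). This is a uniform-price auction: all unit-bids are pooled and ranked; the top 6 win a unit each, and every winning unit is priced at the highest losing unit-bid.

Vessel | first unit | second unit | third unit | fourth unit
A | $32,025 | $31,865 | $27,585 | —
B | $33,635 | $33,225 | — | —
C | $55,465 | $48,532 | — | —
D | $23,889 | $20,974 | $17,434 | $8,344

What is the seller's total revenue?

All unit-bids, highest first — top 6: 55,465 (C-1), 48,532 (C-2), 33,635 (B-1), 33,225 (B-2), 32,025 (A-1), 31,865 (A-2)
The (k+1)-th unit-bid is $27,585.
Allocation: A 2, B 2, C 2. Every unit priced at $27,585.
Revenue = 6 × 27,585 = $165,510.

Total revenue: $165,510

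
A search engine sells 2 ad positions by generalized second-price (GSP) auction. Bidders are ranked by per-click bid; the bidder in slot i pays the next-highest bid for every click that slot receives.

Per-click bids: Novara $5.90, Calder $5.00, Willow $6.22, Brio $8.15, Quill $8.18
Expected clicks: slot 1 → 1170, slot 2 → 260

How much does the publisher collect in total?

Total revenue: $11152.70

Sorting advertisers: $8.18 (Quill) > $8.15 (Brio) > $6.22 (Willow) > …
Slot 1: Quill pays $8.15 × 1170 = $9535.50
Slot 2: Brio pays $6.22 × 260 = $1617.20
Total = $11152.70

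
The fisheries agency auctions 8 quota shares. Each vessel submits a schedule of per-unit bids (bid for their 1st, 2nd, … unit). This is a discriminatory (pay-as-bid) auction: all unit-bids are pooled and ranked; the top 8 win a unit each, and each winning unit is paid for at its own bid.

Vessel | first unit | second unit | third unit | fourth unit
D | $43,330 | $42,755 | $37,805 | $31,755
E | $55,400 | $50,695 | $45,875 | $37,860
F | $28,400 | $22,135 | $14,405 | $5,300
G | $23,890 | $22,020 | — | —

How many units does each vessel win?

All unit-bids, highest first — top 8: 55,400 (E-1), 50,695 (E-2), 45,875 (E-3), 43,330 (D-1), 42,755 (D-2), 37,860 (E-4), 37,805 (D-3), 31,755 (D-4)
Next rejected bid: $28,400 (not a price — pay-as-bid).
Allocation: D 4, E 4.

D 4, E 4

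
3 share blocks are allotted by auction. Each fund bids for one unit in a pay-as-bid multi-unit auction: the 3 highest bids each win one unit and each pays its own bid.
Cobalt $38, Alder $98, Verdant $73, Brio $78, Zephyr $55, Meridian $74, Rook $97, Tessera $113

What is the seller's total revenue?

Bids ranked high→low: 113 (Tessera), 98 (Alder), 97 (Rook), 78 (Brio), 74 (Meridian), …
Top 3: Tessera, Alder, Rook.
Total revenue = 113 + 98 + 97 = $308.

Total revenue: $308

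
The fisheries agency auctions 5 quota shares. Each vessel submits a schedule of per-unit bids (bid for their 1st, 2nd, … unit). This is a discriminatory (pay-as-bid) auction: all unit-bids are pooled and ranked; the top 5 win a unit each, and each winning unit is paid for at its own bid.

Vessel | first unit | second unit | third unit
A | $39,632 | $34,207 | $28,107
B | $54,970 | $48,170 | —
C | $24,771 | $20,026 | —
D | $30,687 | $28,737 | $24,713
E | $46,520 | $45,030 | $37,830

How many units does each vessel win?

A 1, B 2, E 2

Merging the schedules and taking the best 5: 54,970 (B-1), 48,170 (B-2), 46,520 (E-1), 45,030 (E-2), 39,632 (A-1)
Next rejected bid: $37,830 (not a price — pay-as-bid).
Allocation: A 1, B 2, E 2.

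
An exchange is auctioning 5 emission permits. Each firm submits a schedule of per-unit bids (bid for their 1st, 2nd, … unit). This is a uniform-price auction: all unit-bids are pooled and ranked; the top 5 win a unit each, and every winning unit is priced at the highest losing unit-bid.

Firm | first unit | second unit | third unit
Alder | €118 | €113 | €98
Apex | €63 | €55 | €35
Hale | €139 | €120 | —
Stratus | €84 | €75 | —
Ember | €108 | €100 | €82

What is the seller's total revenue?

Total revenue: €500

Pooled unit-bids ranked (top 5): 139 (Hale-1), 120 (Hale-2), 118 (Alder-1), 113 (Alder-2), 108 (Ember-1)
The (k+1)-th unit-bid is €100.
Allocation: Alder 2, Ember 1, Hale 2. Every unit priced at €100.
Revenue = 5 × 100 = €500.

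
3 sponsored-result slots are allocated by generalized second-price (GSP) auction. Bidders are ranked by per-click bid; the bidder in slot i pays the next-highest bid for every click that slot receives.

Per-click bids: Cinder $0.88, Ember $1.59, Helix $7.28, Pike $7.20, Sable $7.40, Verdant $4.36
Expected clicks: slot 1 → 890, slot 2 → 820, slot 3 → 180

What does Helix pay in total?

Helix pays $5904.00

Sorting advertisers: $7.40 (Sable) > $7.28 (Helix) > $7.20 (Pike) > $4.36 (Verdant) > …
Helix holds slot 2 → pays next bid $7.20 × 820 clicks = $5904.00.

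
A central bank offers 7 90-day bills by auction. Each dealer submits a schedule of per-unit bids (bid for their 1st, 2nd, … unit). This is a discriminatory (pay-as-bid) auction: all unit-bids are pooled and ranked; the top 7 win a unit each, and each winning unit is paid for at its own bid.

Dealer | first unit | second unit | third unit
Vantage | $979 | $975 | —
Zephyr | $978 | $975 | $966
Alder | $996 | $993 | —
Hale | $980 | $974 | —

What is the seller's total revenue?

Total revenue: $6,876

Merging the schedules and taking the best 7: 996 (Alder-1), 993 (Alder-2), 980 (Hale-1), 979 (Vantage-1), 978 (Zephyr-1), 975 (Vantage-2), 975 (Zephyr-2)
Next rejected bid: $974 (not a price — pay-as-bid).
Each winning unit pays its own bid.
Revenue = 996 + 993 + 980 + 979 + 978 + 975 + 975 = $6,876.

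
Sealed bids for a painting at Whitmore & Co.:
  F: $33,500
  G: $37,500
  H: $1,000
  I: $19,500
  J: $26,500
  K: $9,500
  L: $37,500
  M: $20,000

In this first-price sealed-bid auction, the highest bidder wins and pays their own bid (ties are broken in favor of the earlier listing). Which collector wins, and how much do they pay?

G pays $37,500

Bids ranked: 37,500 (G) > 37,500 (L) > 33,500 (F) > 26,500 (J) > 20,000 (M) > 19,500 (I) > …
G and L tie at $37,500; tie-break gives it to G.
G is highest → pays own bid, $37,500.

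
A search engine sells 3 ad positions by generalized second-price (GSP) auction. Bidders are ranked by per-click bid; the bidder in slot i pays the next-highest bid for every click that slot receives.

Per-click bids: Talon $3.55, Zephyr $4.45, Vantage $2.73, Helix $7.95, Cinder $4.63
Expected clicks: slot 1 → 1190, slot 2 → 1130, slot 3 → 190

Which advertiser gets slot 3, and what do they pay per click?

Zephyr; $3.55 per click

Ranked by bid: $7.95 (Helix) > $4.63 (Cinder) > $4.45 (Zephyr) > $3.55 (Talon) > …
Slot 3 goes to the third-ranked bidder, Zephyr, who pays the next bid down: $3.55/click.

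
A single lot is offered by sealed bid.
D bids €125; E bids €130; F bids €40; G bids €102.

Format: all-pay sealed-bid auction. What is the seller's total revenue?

Rule: the highest bidder wins the item, but every bidder pays their own bid.
Bids in order: 130 (E) > 125 (D) > 102 (G) > 40 (F)
Every bidder forfeits their bid regardless of winning.
Revenue = 125 + 130 + 40 + 102 = €397.

Total revenue: €397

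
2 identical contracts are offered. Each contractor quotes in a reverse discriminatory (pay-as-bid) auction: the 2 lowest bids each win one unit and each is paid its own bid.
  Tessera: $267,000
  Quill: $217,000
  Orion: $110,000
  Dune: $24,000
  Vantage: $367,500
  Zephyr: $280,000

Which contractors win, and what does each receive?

Sorting: 24,000 (Dune), 110,000 (Orion), 217,000 (Quill), 267,000 (Tessera), …
Lowest 2: Dune, Orion.
Each winner is paid its own bid: Dune $24,000, Orion $110,000.

Dune $24,000, Orion $110,000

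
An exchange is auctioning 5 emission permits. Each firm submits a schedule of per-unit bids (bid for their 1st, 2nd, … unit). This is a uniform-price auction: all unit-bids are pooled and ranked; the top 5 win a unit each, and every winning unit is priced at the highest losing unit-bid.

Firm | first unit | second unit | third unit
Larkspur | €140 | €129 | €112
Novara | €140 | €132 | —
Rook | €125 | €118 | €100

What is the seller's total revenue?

Total revenue: €590

Pooled unit-bids ranked (top 5): 140 (Larkspur-1), 140 (Novara-1), 132 (Novara-2), 129 (Larkspur-2), 125 (Rook-1)
The (k+1)-th unit-bid is €118.
Allocation: Larkspur 2, Novara 2, Rook 1. Every unit priced at €118.
Revenue = 5 × 118 = €590.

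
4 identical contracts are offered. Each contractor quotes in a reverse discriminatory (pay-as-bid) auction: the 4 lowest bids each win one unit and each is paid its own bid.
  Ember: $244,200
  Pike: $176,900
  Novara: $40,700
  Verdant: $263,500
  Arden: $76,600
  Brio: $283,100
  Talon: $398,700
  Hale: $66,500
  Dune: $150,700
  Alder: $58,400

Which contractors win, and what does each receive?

Novara $40,700, Alder $58,400, Hale $66,500, Arden $76,600

Bids ranked low→high: 40,700 (Novara), 58,400 (Alder), 66,500 (Hale), 76,600 (Arden), 150,700 (Dune), 176,900 (Pike), …
The 4 lowest are Novara, Alder, Hale, Arden.
Each winner is paid its own bid: Novara $40,700, Alder $58,400, Hale $66,500, Arden $76,600.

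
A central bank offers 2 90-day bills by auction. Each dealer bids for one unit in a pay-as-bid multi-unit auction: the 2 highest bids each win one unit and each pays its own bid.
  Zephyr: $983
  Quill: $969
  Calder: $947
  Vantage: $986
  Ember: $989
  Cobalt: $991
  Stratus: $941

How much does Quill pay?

Sorting: 991 (Cobalt), 989 (Ember), 986 (Vantage), 983 (Zephyr), …
The 2 highest are Cobalt, Ember.
Quill does not win → $0.

Quill pays $0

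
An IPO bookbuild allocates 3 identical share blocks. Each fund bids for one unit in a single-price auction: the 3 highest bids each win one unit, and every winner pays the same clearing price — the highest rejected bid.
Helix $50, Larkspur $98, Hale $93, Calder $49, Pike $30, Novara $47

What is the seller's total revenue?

Sorting: 98 (Larkspur), 93 (Hale), 50 (Helix), 49 (Calder), 47 (Novara), …
Top 3: Larkspur, Hale, Helix.
Highest unsuccessful bid: $49 → clearing price.
Total revenue = 3 × $49 = $147.

Total revenue: $147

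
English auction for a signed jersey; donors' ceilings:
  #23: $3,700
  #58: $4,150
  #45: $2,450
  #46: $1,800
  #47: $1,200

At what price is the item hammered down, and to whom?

Rule: the price rises until one bidder remains; the winner pays the price at which the last rival dropped out.
Limits in order: 4,150 (#58) > 3,700 (#23) > 2,450 (#45) > 1,800 (#46) > 1,200 (#47)
#23 is the last rival to drop out, at $3,700; #58 remains and wins at that price.

#58 wins at $3,700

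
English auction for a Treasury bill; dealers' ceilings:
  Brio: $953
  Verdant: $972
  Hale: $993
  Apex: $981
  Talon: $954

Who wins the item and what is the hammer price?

Limits ranked: 993 (Hale) > 981 (Apex) > 972 (Verdant) > 954 (Talon) > 953 (Brio)
Apex is the last rival to drop out, at $981; Hale remains and wins at that price.

Hale wins at $981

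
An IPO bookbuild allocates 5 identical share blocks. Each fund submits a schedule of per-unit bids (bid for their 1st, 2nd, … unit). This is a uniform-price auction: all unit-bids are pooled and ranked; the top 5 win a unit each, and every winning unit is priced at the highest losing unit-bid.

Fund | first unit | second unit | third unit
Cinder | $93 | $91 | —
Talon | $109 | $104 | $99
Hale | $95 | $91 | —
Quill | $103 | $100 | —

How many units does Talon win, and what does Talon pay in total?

Talon: 3 units, pays $285

Pooled unit-bids ranked (top 5): 109 (Talon-1), 104 (Talon-2), 103 (Quill-1), 100 (Quill-2), 99 (Talon-3)
First bid not allocated: $95.
Talon wins 3 unit(s) at $95 each.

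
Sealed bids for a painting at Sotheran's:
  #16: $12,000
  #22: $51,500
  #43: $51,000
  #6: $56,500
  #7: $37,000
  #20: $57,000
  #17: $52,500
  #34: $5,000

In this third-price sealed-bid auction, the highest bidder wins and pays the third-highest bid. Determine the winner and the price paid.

Bids in order: 57,000 (#20) > 56,500 (#6) > 52,500 (#17) > 51,500 (#22) > 51,000 (#43) > 37,000 (#7) > …
#20 wins; payment is bid #3 in the ranking = $52,500.

#20 pays $52,500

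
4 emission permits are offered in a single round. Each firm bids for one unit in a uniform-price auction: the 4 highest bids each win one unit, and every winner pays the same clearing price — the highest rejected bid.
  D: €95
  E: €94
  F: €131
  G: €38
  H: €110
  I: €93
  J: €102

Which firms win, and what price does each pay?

Ordering the bids: 131 (F), 110 (H), 102 (J), 95 (D), 94 (E), 93 (I), …
The 4 highest are F, H, J, D.
Clearing price = highest rejected bid = €94.

F, H, J, D; each pays €94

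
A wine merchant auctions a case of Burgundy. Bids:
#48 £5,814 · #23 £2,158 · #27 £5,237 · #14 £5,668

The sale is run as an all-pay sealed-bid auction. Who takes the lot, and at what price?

Rule: the highest bidder wins the item, but every bidder pays their own bid.
Sorting bids: 5,814 (#48) > 5,668 (#14) > 5,237 (#27) > 2,158 (#23)
#48 wins with the top bid; all bids are sunk regardless.

#48 pays £5,814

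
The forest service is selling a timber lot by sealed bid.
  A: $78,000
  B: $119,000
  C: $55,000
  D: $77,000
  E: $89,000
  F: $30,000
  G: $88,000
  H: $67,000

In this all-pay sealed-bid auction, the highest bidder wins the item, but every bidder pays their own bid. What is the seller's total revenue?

Total revenue: $603,000

Bids ranked: 119,000 (B) > 89,000 (E) > 88,000 (G) > 78,000 (A) > 77,000 (D) > 67,000 (H) > …
B wins with the top bid; all bids are sunk regardless.
Every bidder forfeits their bid regardless of winning.
Revenue = 78,000 + 119,000 + 55,000 + 77,000 + 89,000 + 30,000 + 88,000 + 67,000 = $603,000.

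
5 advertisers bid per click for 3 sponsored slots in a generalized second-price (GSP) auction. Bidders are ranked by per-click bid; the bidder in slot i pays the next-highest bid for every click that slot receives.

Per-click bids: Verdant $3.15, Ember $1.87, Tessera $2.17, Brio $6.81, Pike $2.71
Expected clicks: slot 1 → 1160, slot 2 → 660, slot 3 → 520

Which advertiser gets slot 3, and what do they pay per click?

Pike; $2.17 per click

Ranked by bid: $6.81 (Brio) > $3.15 (Verdant) > $2.71 (Pike) > $2.17 (Tessera) > …
Slot 3 goes to the third-ranked bidder, Pike, who pays the next bid down: $2.17/click.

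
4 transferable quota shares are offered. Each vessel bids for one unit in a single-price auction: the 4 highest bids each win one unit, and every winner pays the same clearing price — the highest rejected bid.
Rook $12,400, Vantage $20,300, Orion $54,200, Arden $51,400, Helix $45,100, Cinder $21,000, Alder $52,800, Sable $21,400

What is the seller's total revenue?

Total revenue: $85,600

Sorting: 54,200 (Orion), 52,800 (Alder), 51,400 (Arden), 45,100 (Helix), 21,400 (Sable), 21,000 (Cinder), …
The 4 highest are Orion, Alder, Arden, Helix.
Clearing price = highest rejected bid = $21,400.
Total revenue = 4 × $21,400 = $85,600.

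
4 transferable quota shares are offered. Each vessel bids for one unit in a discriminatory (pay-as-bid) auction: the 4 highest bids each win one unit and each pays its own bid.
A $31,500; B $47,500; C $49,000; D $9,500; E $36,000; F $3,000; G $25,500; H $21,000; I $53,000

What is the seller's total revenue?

Total revenue: $185,500

Bids ranked high→low: 53,000 (I), 49,000 (C), 47,500 (B), 36,000 (E), 31,500 (A), 25,500 (G), …
Top 4: I, C, B, E.
Total revenue = 53,000 + 49,000 + 47,500 + 36,000 = $185,500.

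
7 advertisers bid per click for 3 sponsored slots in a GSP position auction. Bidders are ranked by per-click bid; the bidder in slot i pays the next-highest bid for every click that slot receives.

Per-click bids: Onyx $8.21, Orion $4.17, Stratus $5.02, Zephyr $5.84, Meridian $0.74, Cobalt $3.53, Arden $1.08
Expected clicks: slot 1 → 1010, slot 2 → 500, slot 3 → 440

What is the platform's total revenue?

Sorting advertisers: $8.21 (Onyx) > $5.84 (Zephyr) > $5.02 (Stratus) > $4.17 (Orion) > …
Slot 1: Onyx pays $5.84 × 1010 = $5898.40
Slot 2: Zephyr pays $5.02 × 500 = $2510.00
Slot 3: Stratus pays $4.17 × 440 = $1834.80
Total = $10243.20

Total revenue: $10243.20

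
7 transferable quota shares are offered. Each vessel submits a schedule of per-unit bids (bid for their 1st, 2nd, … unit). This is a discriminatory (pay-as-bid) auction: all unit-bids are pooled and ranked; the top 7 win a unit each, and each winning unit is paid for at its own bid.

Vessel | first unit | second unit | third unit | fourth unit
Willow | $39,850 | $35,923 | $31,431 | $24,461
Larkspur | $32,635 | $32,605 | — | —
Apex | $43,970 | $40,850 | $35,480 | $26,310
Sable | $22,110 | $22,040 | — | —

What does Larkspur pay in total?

Larkspur pays $65,240

All unit-bids, highest first — top 7: 43,970 (Apex-1), 40,850 (Apex-2), 39,850 (Willow-1), 35,923 (Willow-2), 35,480 (Apex-3), 32,635 (Larkspur-1), 32,605 (Larkspur-2)
Next rejected bid: $31,431 (not a price — pay-as-bid).
Larkspur's winning unit-bids: 32,635 + 32,605 = $65,240.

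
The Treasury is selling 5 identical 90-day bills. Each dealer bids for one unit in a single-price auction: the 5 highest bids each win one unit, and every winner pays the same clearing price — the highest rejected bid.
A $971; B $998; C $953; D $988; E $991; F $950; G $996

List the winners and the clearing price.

Bids ranked high→low: 998 (B), 996 (G), 991 (E), 988 (D), 971 (A), 953 (C), 950 (F)
Winners (5 units): B, G, E, D, A.
Highest unsuccessful bid: $953 → clearing price.

B, G, E, D, A; each pays $953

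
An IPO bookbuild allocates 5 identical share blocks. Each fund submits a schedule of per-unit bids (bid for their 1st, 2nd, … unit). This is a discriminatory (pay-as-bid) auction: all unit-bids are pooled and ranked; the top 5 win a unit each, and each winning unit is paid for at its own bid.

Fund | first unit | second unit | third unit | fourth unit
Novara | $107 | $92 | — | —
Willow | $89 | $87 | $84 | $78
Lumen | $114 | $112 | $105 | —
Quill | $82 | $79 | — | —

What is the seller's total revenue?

Total revenue: $530

Merging the schedules and taking the best 5: 114 (Lumen-1), 112 (Lumen-2), 107 (Novara-1), 105 (Lumen-3), 92 (Novara-2)
Next rejected bid: $89 (not a price — pay-as-bid).
Each winning unit pays its own bid.
Revenue = 114 + 112 + 107 + 105 + 92 = $530.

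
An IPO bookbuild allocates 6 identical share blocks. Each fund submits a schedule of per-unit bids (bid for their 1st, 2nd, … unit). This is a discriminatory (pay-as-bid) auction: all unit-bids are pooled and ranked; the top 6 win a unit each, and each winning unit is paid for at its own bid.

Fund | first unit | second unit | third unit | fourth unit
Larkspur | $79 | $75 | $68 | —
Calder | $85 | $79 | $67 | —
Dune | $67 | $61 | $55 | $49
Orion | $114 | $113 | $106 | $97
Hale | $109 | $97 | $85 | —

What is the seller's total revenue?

Total revenue: $636

Pooled unit-bids ranked (top 6): 114 (Orion-1), 113 (Orion-2), 109 (Hale-1), 106 (Orion-3), 97 (Orion-4), 97 (Hale-2)
Next rejected bid: $85 (not a price — pay-as-bid).
Each winning unit pays its own bid.
Revenue = 114 + 113 + 109 + 106 + 97 + 97 = $636.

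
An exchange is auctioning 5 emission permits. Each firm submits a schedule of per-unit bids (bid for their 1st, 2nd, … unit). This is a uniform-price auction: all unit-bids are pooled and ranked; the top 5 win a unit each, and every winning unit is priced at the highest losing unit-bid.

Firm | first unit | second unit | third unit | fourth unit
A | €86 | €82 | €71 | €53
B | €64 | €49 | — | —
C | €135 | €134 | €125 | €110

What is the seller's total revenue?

Pooled unit-bids ranked (top 5): 135 (C-1), 134 (C-2), 125 (C-3), 110 (C-4), 86 (A-1)
The (k+1)-th unit-bid is €82.
Allocation: A 1, C 4. Every unit priced at €82.
Revenue = 5 × 82 = €410.

Total revenue: €410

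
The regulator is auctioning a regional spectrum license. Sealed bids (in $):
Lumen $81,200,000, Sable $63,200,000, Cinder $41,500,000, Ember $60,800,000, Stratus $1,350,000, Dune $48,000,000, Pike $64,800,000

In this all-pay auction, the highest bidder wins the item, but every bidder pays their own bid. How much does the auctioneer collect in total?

Total revenue: $360,850,000

Bids in order: 81,200,000 (Lumen) > 64,800,000 (Pike) > 63,200,000 (Sable) > 60,800,000 (Ember) > 48,000,000 (Dune) > 41,500,000 (Cinder) > …
Every bidder forfeits their bid regardless of winning.
Revenue = 81,200,000 + 63,200,000 + 41,500,000 + 60,800,000 + 1,350,000 + 48,000,000 + 64,800,000 = $360,850,000.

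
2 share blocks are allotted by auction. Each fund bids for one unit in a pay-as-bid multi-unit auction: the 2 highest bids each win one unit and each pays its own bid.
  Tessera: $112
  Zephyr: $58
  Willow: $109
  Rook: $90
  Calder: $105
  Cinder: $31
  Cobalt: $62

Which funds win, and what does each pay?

Tessera $112, Willow $109

Sorting: 112 (Tessera), 109 (Willow), 105 (Calder), 90 (Rook), …
Winners (2 units): Tessera, Willow.
Each winner pays its own bid: Tessera $112, Willow $109.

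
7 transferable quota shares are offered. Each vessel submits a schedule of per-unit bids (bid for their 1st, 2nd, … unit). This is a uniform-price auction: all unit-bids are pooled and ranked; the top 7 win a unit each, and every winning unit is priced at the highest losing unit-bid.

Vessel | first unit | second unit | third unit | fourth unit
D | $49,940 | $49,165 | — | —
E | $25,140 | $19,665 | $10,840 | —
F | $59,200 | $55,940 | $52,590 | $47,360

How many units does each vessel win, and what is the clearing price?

D 2, E 1, F 4; clearing price $19,665

Pooled unit-bids ranked (top 7): 59,200 (F-1), 55,940 (F-2), 52,590 (F-3), 49,940 (D-1), 49,165 (D-2), 47,360 (F-4), 25,140 (E-1)
Highest rejected unit-bid = $19,665.
Allocation: D 2, E 1, F 4.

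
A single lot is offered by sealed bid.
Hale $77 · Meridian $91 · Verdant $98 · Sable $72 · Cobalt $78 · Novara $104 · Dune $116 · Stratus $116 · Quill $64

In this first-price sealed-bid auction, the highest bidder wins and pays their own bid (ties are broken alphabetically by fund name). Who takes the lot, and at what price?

Sorting bids: 116 (Dune) > 116 (Stratus) > 104 (Novara) > 98 (Verdant) > 91 (Meridian) > 78 (Cobalt) > …
Tie at $116 → Dune wins by tie-break.
Dune has the highest bid and pays exactly that: $116.

Dune pays $116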